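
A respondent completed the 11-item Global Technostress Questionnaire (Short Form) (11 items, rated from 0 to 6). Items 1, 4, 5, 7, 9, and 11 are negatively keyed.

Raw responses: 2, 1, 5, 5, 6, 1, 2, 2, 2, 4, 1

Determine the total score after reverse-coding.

Negatively keyed items use 6 − raw:
  item 1: 6 − 2 = 4
  item 4: 6 − 5 = 1
  item 5: 6 − 6 = 0
  item 7: 6 − 2 = 4
  item 9: 6 − 2 = 4
  item 11: 6 − 1 = 5
Scored responses: 4, 1, 5, 1, 0, 1, 4, 2, 4, 4, 5
Total = 4 + 1 + 5 + 1 + 0 + 1 + 4 + 2 + 4 + 4 + 5 = 31

31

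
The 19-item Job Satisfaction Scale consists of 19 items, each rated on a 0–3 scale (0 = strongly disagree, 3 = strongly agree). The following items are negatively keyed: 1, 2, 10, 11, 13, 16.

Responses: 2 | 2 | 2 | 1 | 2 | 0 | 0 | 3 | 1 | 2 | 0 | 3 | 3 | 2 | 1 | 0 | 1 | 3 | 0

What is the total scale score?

Reverse-coded items (reversed = (0+3) − raw = 3 − raw):
  item 1: 3 − 2 = 1
  item 2: 3 − 2 = 1
  item 10: 3 − 2 = 1
  item 11: 3 − 0 = 3
  item 13: 3 − 3 = 0
  item 16: 3 − 0 = 3
Scored items: 1, 1, 2, 1, 2, 0, 0, 3, 1, 1, 3, 3, 0, 2, 1, 3, 1, 3, 0
Total = 1 + 1 + 2 + 1 + 2 + 0 + 0 + 3 + 1 + 1 + 3 + 3 + 0 + 2 + 1 + 3 + 1 + 3 + 0 = 28

28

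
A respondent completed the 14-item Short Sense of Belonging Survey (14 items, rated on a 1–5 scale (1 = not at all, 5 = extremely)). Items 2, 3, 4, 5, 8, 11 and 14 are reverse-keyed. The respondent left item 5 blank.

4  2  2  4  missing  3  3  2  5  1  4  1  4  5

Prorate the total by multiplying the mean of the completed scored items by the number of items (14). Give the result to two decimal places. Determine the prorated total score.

40.92

Reverse-coded (on a 1–5 scale, reversed = 6 − raw):
  item 2: 6 − 2 = 4
  item 3: 6 − 2 = 4
  item 4: 6 − 4 = 2
  item 8: 6 − 2 = 4
  item 11: 6 − 4 = 2
  item 14: 6 − 5 = 1
Completed scored items (13 of 14): 4, 4, 4, 2, 3, 3, 4, 5, 1, 2, 1, 4, 1; sum = 38.
Person mean = 38 / 13 ≈ 2.9231
Prorated total = (38 / 13) × 14 = 40.92 (to 2 dp)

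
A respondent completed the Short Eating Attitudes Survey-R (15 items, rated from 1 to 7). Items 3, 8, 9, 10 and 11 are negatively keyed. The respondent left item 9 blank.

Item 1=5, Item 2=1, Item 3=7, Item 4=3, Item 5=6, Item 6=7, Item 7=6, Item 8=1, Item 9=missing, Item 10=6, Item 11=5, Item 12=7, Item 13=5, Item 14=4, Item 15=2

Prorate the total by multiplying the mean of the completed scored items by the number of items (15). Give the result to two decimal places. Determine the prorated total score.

63.21

Reverse-coded (reverse-coded value = 8 − response):
  item 3: 8 − 7 = 1
  item 8: 8 − 1 = 7
  item 10: 8 − 6 = 2
  item 11: 8 − 5 = 3
Completed scored items (14 of 15): 5, 1, 1, 3, 6, 7, 6, 7, 2, 3, 7, 5, 4, 2; sum = 59.
Person mean = 59 / 14 ≈ 4.2143
Prorated total = (59 / 14) × 15 = 63.21 (to 2 dp)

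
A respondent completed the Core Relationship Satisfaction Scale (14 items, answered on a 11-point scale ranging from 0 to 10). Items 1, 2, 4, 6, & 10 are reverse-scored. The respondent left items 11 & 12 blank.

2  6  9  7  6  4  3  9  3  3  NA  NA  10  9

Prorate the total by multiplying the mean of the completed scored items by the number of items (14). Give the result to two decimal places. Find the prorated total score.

Reverse-coded (reverse-coded value = 10 − response):
  item 1: 10 − 2 = 8
  item 2: 10 − 6 = 4
  item 4: 10 − 7 = 3
  item 6: 10 − 4 = 6
  item 10: 10 − 3 = 7
Completed scored items (12 of 14): 8, 4, 9, 3, 6, 6, 3, 9, 3, 7, 10, 9; sum = 77.
Person mean = 77 / 12 ≈ 6.4167
Prorated total = (77 / 12) × 14 = 89.83 (to 2 dp)

89.83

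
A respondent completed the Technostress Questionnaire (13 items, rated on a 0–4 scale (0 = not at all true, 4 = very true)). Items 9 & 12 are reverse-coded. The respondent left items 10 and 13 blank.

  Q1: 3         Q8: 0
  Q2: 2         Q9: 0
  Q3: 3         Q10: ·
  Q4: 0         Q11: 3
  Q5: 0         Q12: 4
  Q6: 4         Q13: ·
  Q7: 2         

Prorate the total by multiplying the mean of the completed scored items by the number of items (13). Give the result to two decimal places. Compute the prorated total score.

Reverse-coded (on a 0–4 scale, reversed = 4 − raw):
  item 9: 4 − 0 = 4
  item 12: 4 − 4 = 0
Completed scored items (11 of 13): 3, 2, 3, 0, 0, 4, 2, 0, 4, 3, 0; sum = 21.
Person mean = 21 / 11 ≈ 1.9091
Prorated total = (21 / 11) × 13 = 24.82 (to 2 dp)

24.82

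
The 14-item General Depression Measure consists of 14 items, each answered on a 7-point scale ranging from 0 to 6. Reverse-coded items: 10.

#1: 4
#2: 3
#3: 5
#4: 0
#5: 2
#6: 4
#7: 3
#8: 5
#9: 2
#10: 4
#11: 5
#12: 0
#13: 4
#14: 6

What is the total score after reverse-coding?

45

Reverse-coded items (on a 0–6 scale, reversed = 6 − raw):
  item 10: 6 − 4 = 2
Scored items: 4, 3, 5, 0, 2, 4, 3, 5, 2, 2, 5, 0, 4, 6
Total = 4 + 3 + 5 + 0 + 2 + 4 + 3 + 5 + 2 + 2 + 5 + 0 + 4 + 6 = 45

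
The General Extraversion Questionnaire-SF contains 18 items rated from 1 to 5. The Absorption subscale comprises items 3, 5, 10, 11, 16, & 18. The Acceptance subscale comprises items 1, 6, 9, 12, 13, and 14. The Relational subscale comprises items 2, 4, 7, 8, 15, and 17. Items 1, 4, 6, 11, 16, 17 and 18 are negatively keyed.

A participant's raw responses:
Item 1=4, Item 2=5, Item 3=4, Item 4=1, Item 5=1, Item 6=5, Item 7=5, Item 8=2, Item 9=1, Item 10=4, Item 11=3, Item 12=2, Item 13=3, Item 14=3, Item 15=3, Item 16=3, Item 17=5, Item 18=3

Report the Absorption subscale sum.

18

Absorption items: 3, 5, 10, 11, 16, 18.
Of these, items 11, 16 and 18 are negatively keyed; reverse-coded value = 6 − response.
  item 3: 4
  item 5: 1
  item 10: 4
  item 11: 6 − 3 = 3
  item 16: 6 − 3 = 3
  item 18: 6 − 3 = 3
Sum = 4 + 1 + 4 + 3 + 3 + 3 = 18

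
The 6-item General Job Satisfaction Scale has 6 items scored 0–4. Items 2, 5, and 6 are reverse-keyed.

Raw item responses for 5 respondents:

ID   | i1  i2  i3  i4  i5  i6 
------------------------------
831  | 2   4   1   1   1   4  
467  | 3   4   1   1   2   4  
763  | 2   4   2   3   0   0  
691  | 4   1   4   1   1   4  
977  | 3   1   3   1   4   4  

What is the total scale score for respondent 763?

Respondent 763 raw: 2, 4, 2, 3, 0, 0.
Reverse-coded (reverse-coded value = 4 − response):
  item 1: 2
  item 2: 4 − 4 = 0
  item 3: 2
  item 4: 3
  item 5: 4 − 0 = 4
  item 6: 4 − 0 = 4
Sum = 2 + 0 + 2 + 3 + 4 + 4 = 15

15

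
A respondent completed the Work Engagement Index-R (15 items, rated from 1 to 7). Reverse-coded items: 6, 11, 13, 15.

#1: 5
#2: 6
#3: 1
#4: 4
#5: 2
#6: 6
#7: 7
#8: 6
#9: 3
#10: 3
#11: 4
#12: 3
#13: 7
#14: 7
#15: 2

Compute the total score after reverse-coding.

60

Reverse-coded items use 8 − raw:
  item 6: 8 − 6 = 2
  item 11: 8 − 4 = 4
  item 13: 8 − 7 = 1
  item 15: 8 − 2 = 6
Scored responses: 5, 6, 1, 4, 2, 2, 7, 6, 3, 3, 4, 3, 1, 7, 6
Total = 5 + 6 + 1 + 4 + 2 + 2 + 7 + 6 + 3 + 3 + 4 + 3 + 1 + 7 + 6 = 60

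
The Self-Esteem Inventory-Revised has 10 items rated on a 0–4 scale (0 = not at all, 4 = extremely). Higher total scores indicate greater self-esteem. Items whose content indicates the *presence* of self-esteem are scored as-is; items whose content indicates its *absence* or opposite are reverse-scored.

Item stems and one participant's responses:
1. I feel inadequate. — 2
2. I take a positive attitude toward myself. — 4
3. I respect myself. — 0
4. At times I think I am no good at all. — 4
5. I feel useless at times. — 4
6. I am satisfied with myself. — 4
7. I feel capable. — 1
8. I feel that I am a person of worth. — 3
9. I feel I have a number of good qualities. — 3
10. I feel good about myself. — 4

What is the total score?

21

Items 1, 4, 5 describe the absence/opposite of self-esteem → reverse-score.
reverse-coded value = 4 − response.
  item 1: 4 − 2 = 2
  item 2: 4
  item 3: 0
  item 4: 4 − 4 = 0
  item 5: 4 − 4 = 0
  item 6: 4
  item 7: 1
  item 8: 3
  item 9: 3
  item 10: 4
Total = 2 + 4 + 0 + 0 + 0 + 4 + 1 + 3 + 3 + 4 = 21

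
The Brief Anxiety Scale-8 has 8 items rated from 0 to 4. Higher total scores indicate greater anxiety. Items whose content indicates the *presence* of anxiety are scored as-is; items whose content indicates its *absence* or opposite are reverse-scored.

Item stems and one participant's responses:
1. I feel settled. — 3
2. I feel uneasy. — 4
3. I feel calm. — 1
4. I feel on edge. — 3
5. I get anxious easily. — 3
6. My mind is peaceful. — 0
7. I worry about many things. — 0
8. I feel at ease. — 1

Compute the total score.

Items 1, 3, 6, 8 describe the absence/opposite of anxiety → reverse-score.
reversed = (0+4) − raw = 4 − raw.
  item 1: 4 − 3 = 1
  item 2: 4
  item 3: 4 − 1 = 3
  item 4: 3
  item 5: 3
  item 6: 4 − 0 = 4
  item 7: 0
  item 8: 4 − 1 = 3
Total = 1 + 4 + 3 + 3 + 3 + 4 + 0 + 3 = 21

21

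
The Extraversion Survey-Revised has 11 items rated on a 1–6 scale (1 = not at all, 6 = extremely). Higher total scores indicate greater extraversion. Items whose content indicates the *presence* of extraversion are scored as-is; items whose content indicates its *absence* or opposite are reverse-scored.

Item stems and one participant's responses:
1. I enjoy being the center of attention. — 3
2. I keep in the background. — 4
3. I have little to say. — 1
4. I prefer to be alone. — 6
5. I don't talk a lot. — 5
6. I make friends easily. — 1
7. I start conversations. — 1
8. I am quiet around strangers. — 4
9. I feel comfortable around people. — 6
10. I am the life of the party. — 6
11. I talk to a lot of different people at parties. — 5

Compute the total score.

Items 2, 3, 4, 5, 8 describe the absence/opposite of extraversion → reverse-score.
on a 1–6 scale, reversed = 7 − raw.
  item 1: 3
  item 2: 7 − 4 = 3
  item 3: 7 − 1 = 6
  item 4: 7 − 6 = 1
  item 5: 7 − 5 = 2
  item 6: 1
  item 7: 1
  item 8: 7 − 4 = 3
  item 9: 6
  item 10: 6
  item 11: 5
Total = 3 + 3 + 6 + 1 + 2 + 1 + 1 + 3 + 6 + 6 + 5 = 37

37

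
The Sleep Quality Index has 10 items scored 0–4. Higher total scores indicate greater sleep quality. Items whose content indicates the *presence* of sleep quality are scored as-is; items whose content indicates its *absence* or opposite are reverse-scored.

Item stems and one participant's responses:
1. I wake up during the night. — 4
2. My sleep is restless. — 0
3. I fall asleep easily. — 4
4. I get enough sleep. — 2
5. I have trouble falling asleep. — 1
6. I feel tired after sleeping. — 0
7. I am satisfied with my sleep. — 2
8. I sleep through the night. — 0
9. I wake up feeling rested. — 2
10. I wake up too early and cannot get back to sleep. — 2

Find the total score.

23

Items 1, 2, 5, 6, 10 describe the absence/opposite of sleep quality → reverse-score.
reversed = (0+4) − raw = 4 − raw.
  item 1: 4 − 4 = 0
  item 2: 4 − 0 = 4
  item 3: 4
  item 4: 2
  item 5: 4 − 1 = 3
  item 6: 4 − 0 = 4
  item 7: 2
  item 8: 0
  item 9: 2
  item 10: 4 − 2 = 2
Total = 0 + 4 + 4 + 2 + 3 + 4 + 2 + 0 + 2 + 2 = 23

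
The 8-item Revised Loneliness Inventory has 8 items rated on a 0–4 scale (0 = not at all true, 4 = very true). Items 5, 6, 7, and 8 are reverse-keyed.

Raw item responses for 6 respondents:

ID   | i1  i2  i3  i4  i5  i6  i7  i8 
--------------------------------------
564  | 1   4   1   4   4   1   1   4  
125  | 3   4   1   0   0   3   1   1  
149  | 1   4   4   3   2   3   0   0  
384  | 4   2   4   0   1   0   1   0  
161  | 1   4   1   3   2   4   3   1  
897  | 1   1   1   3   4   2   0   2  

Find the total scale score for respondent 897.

Respondent 897 raw: 1, 1, 1, 3, 4, 2, 0, 2.
Reverse-coded (reverse-coded value = 4 − response):
  item 1: 1
  item 2: 1
  item 3: 1
  item 4: 3
  item 5: 4 − 4 = 0
  item 6: 4 − 2 = 2
  item 7: 4 − 0 = 4
  item 8: 4 − 2 = 2
Sum = 1 + 1 + 1 + 3 + 0 + 2 + 4 + 2 = 14

14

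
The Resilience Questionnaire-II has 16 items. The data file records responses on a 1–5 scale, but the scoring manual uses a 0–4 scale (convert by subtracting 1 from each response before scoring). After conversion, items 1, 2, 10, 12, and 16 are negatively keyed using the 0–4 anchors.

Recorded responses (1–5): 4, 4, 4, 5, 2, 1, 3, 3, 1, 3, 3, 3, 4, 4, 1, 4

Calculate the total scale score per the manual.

Convert to 0–4: 3, 3, 3, 4, 1, 0, 2, 2, 0, 2, 2, 2, 3, 3, 0, 3
Reverse-coded (reversed = (0+4) − raw = 4 − raw):
  item 1: 4 − 3 = 1
  item 2: 4 − 3 = 1
  item 10: 4 − 2 = 2
  item 12: 4 − 2 = 2
  item 16: 4 − 3 = 1
Scored: 1, 1, 3, 4, 1, 0, 2, 2, 0, 2, 2, 2, 3, 3, 0, 1
Total = 27

27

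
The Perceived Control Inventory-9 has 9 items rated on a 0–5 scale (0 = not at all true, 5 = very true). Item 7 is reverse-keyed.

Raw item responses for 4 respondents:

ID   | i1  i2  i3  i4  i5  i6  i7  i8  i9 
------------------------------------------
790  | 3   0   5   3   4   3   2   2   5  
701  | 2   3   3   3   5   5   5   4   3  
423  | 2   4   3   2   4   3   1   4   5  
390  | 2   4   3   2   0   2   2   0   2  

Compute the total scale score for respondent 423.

Respondent 423 raw: 2, 4, 3, 2, 4, 3, 1, 4, 5.
Reverse-coded (on a 0–5 scale, reversed = 5 − raw):
  item 1: 2
  item 2: 4
  item 3: 3
  item 4: 2
  item 5: 4
  item 6: 3
  item 7: 5 − 1 = 4
  item 8: 4
  item 9: 5
Sum = 2 + 4 + 3 + 2 + 4 + 3 + 4 + 4 + 5 = 31

31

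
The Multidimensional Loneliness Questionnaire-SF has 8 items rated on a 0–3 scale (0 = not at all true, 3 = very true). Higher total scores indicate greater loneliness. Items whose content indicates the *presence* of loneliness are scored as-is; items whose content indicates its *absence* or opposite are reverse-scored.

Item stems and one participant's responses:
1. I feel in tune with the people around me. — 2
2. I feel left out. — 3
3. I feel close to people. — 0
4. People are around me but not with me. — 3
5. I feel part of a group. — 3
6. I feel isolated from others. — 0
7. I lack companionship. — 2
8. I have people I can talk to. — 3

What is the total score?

12

Items 1, 3, 5, 8 describe the absence/opposite of loneliness → reverse-score.
reverse-coded value = 3 − response.
  item 1: 3 − 2 = 1
  item 2: 3
  item 3: 3 − 0 = 3
  item 4: 3
  item 5: 3 − 3 = 0
  item 6: 0
  item 7: 2
  item 8: 3 − 3 = 0
Total = 1 + 3 + 3 + 3 + 0 + 0 + 2 + 0 = 12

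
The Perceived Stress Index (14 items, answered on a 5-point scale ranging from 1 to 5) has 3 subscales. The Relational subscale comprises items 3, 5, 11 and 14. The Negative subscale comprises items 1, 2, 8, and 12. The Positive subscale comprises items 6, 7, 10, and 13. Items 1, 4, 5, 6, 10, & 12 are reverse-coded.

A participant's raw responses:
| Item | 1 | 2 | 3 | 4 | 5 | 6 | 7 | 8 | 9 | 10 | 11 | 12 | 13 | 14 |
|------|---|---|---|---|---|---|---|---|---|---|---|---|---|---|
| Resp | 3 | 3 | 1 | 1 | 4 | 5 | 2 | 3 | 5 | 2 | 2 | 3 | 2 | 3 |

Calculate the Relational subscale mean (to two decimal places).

Relational items: 3, 5, 11, 14.
Of these, item 5 is reverse-coded; on a 1–5 scale, reversed = 6 − raw.
  item 3: 1
  item 5: 6 − 4 = 2
  item 11: 2
  item 14: 3
Sum = 1 + 2 + 2 + 3 = 8
Mean = 8 / 4 = 2.00

2.00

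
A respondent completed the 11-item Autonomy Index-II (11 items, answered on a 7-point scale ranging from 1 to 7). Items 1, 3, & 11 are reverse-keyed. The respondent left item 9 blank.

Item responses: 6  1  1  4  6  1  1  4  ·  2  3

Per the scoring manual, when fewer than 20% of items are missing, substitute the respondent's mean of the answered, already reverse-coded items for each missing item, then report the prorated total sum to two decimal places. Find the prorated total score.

Reverse-coded (reversed = (1+7) − raw = 8 − raw):
  item 1: 8 − 6 = 2
  item 3: 8 − 1 = 7
  item 11: 8 − 3 = 5
Completed scored items (10 of 11): 2, 1, 7, 4, 6, 1, 1, 4, 2, 5; sum = 33.
Person mean = 33 / 10 ≈ 3.3000
Prorated total = (33 / 10) × 11 = 36.30 (to 2 dp)

36.30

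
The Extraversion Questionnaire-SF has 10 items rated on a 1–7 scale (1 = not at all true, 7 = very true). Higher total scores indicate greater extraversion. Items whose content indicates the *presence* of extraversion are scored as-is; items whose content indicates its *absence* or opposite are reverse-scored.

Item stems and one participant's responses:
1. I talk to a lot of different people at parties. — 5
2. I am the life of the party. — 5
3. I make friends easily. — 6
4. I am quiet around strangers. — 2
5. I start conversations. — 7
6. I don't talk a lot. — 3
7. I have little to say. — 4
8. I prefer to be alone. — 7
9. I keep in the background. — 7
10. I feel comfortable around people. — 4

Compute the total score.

44

Items 4, 6, 7, 8, 9 describe the absence/opposite of extraversion → reverse-score.
reverse-coded value = 8 − response.
  item 1: 5
  item 2: 5
  item 3: 6
  item 4: 8 − 2 = 6
  item 5: 7
  item 6: 8 − 3 = 5
  item 7: 8 − 4 = 4
  item 8: 8 − 7 = 1
  item 9: 8 − 7 = 1
  item 10: 4
Total = 5 + 5 + 6 + 6 + 7 + 5 + 4 + 1 + 1 + 4 = 44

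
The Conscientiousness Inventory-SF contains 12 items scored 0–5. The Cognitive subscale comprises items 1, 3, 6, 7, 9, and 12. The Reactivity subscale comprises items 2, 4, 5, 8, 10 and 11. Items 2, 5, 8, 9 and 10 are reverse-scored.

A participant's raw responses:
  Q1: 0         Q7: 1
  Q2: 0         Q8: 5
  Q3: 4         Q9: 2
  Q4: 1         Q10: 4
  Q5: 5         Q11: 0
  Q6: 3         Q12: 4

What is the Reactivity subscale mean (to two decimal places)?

Reactivity items: 2, 4, 5, 8, 10, 11.
Of these, items 2, 5, 8, & 10 are reverse-scored; reversed = (0+5) − raw = 5 − raw.
  item 2: 5 − 0 = 5
  item 4: 1
  item 5: 5 − 5 = 0
  item 8: 5 − 5 = 0
  item 10: 5 − 4 = 1
  item 11: 0
Sum = 5 + 1 + 0 + 0 + 1 + 0 = 7
Mean = 7 / 6 = 1.17

1.17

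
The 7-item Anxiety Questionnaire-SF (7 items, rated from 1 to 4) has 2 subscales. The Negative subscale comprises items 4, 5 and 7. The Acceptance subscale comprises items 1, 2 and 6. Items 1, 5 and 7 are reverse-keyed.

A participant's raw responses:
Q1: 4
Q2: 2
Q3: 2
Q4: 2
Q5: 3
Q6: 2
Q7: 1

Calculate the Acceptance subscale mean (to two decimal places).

1.67

Acceptance items: 1, 2, 6.
Of these, item 1 is reverse-keyed; on a 1–4 scale, reversed = 5 − raw.
  item 1: 5 − 4 = 1
  item 2: 2
  item 6: 2
Sum = 1 + 2 + 2 = 5
Mean = 5 / 3 = 1.67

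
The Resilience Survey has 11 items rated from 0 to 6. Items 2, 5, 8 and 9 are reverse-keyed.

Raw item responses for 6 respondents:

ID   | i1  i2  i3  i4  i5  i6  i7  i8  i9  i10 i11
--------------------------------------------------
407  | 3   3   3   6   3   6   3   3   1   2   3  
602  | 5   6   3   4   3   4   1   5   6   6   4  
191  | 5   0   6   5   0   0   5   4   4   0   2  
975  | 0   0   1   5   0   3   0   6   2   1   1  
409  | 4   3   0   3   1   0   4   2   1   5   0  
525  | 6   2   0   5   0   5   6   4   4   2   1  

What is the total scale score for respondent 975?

27

Respondent 975 raw: 0, 0, 1, 5, 0, 3, 0, 6, 2, 1, 1.
Reverse-coded (reversed = (0+6) − raw = 6 − raw):
  item 1: 0
  item 2: 6 − 0 = 6
  item 3: 1
  item 4: 5
  item 5: 6 − 0 = 6
  item 6: 3
  item 7: 0
  item 8: 6 − 6 = 0
  item 9: 6 − 2 = 4
  item 10: 1
  item 11: 1
Sum = 0 + 6 + 1 + 5 + 6 + 3 + 0 + 0 + 4 + 1 + 1 = 27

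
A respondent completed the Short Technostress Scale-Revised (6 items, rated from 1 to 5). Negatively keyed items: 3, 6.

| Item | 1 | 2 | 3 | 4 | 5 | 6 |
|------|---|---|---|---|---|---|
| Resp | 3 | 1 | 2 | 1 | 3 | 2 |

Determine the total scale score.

Raw sum = 12. Negatively keyed items: 3, 6; their raw sum = 4.
Each reversal replaces raw with 6 − raw, changing the total by 6 − 2·raw per item.
Total = 12 + 2·6 − 2·4 = 12 + 12 − 8 = 16

16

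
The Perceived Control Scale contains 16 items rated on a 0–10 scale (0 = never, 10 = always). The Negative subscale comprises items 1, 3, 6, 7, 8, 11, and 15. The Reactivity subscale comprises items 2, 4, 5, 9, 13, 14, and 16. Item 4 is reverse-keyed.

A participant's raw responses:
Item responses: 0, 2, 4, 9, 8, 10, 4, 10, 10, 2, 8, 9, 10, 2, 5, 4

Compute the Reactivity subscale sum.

Reactivity items: 2, 4, 5, 9, 13, 14, 16.
Of these, item 4 is reverse-keyed; reverse-coded value = 10 − response.
  item 2: 2
  item 4: 10 − 9 = 1
  item 5: 8
  item 9: 10
  item 13: 10
  item 14: 2
  item 16: 4
Sum = 2 + 1 + 8 + 10 + 10 + 2 + 4 = 37

37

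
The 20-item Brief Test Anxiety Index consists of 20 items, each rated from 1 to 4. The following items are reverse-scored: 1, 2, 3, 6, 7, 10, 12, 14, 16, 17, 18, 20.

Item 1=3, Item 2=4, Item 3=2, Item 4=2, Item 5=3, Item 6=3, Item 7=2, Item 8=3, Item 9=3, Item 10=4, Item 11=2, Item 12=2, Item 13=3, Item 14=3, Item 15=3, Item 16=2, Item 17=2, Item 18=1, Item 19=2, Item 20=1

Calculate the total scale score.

Reverse-coded items (reverse-coded value = 5 − response):
  item 1: 5 − 3 = 2
  item 2: 5 − 4 = 1
  item 3: 5 − 2 = 3
  item 6: 5 − 3 = 2
  item 7: 5 − 2 = 3
  item 10: 5 − 4 = 1
  item 12: 5 − 2 = 3
  item 14: 5 − 3 = 2
  item 16: 5 − 2 = 3
  item 17: 5 − 2 = 3
  item 18: 5 − 1 = 4
  item 20: 5 − 1 = 4
Scored responses: 2, 1, 3, 2, 3, 2, 3, 3, 3, 1, 2, 3, 3, 2, 3, 3, 3, 4, 2, 4
Total = 2 + 1 + 3 + 2 + 3 + 2 + 3 + 3 + 3 + 1 + 2 + 3 + 3 + 2 + 3 + 3 + 3 + 4 + 2 + 4 = 52

52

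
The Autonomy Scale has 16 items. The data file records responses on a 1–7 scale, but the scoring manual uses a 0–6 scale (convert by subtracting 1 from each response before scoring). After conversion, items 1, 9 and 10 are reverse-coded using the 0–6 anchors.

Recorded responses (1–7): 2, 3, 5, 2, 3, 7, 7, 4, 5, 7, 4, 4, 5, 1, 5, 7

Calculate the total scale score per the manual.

Convert to 0–6: 1, 2, 4, 1, 2, 6, 6, 3, 4, 6, 3, 3, 4, 0, 4, 6
Reverse-coded (reversed = (0+6) − raw = 6 − raw):
  item 1: 6 − 1 = 5
  item 9: 6 − 4 = 2
  item 10: 6 − 6 = 0
Scored: 5, 2, 4, 1, 2, 6, 6, 3, 2, 0, 3, 3, 4, 0, 4, 6
Total = 51

51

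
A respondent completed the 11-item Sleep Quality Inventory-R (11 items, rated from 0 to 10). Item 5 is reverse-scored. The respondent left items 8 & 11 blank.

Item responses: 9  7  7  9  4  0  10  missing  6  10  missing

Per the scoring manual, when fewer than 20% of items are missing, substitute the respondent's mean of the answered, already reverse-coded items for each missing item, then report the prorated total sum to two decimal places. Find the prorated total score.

78.22

Reverse-coded (reversed = (0+10) − raw = 10 − raw):
  item 5: 10 − 4 = 6
Completed scored items (9 of 11): 9, 7, 7, 9, 6, 0, 10, 6, 10; sum = 64.
Person mean = 64 / 9 ≈ 7.1111
Prorated total = (64 / 9) × 11 = 78.22 (to 2 dp)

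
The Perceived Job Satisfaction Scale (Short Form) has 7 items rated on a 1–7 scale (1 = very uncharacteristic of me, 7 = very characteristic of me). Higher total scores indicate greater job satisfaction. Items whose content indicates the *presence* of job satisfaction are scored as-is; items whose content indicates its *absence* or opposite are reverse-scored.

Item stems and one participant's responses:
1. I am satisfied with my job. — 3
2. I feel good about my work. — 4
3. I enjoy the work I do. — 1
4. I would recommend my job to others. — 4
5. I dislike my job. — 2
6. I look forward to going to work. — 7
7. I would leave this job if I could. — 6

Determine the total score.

Items 5, 7 describe the absence/opposite of job satisfaction → reverse-score.
reversed = (1+7) − raw = 8 − raw.
  item 1: 3
  item 2: 4
  item 3: 1
  item 4: 4
  item 5: 8 − 2 = 6
  item 6: 7
  item 7: 8 − 6 = 2
Total = 3 + 4 + 1 + 4 + 6 + 7 + 2 = 27

27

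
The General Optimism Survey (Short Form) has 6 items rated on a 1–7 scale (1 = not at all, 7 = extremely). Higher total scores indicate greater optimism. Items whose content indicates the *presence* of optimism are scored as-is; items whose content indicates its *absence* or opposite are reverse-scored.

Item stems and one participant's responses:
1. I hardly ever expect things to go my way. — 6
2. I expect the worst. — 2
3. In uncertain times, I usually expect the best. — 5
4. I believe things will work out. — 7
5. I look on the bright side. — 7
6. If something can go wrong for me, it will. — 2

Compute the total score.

Items 1, 2, 6 describe the absence/opposite of optimism → reverse-score.
on a 1–7 scale, reversed = 8 − raw.
  item 1: 8 − 6 = 2
  item 2: 8 − 2 = 6
  item 3: 5
  item 4: 7
  item 5: 7
  item 6: 8 − 2 = 6
Total = 2 + 6 + 5 + 7 + 7 + 6 = 33

33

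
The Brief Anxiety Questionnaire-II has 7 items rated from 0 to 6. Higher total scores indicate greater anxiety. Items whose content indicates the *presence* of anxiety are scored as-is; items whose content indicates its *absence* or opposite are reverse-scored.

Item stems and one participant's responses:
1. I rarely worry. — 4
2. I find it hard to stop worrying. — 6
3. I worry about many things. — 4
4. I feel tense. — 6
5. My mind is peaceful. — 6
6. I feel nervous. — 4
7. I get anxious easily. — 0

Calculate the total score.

Items 1, 5 describe the absence/opposite of anxiety → reverse-score.
reversed = (0+6) − raw = 6 − raw.
  item 1: 6 − 4 = 2
  item 2: 6
  item 3: 4
  item 4: 6
  item 5: 6 − 6 = 0
  item 6: 4
  item 7: 0
Total = 2 + 6 + 4 + 6 + 0 + 4 + 0 = 22

22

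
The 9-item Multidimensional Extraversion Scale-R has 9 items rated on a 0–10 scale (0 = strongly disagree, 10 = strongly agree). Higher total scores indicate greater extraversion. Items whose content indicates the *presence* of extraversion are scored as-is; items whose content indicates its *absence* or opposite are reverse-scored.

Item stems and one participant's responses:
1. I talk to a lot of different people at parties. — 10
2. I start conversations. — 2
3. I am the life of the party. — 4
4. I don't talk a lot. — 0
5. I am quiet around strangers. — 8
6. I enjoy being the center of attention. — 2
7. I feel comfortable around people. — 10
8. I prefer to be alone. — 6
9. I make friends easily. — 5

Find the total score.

Items 4, 5, 8 describe the absence/opposite of extraversion → reverse-score.
reversed = (0+10) − raw = 10 − raw.
  item 1: 10
  item 2: 2
  item 3: 4
  item 4: 10 − 0 = 10
  item 5: 10 − 8 = 2
  item 6: 2
  item 7: 10
  item 8: 10 − 6 = 4
  item 9: 5
Total = 10 + 2 + 4 + 10 + 2 + 2 + 10 + 4 + 5 = 49

49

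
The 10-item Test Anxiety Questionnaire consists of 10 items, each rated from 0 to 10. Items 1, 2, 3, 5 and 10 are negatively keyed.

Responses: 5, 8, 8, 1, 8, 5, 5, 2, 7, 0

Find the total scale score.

41

Reversing items 1, 2, 3, 5 and 10 with 10 − raw:
Total = (10−5) + (10−8) + (10−8) + 1 + (10−8) + 5 + 5 + 2 + 7 + (10−0)
      = 5 + 2 + 2 + 1 + 2 + 5 + 5 + 2 + 7 + 10 = 41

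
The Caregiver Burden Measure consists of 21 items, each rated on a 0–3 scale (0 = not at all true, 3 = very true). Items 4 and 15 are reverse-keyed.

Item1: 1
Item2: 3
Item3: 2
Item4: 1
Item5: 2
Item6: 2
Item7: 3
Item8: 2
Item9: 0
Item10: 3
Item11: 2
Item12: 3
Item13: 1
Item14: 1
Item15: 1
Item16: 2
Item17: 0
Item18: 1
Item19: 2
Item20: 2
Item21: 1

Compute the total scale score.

Reverse-keyed items use 3 − raw:
  item 4: 3 − 1 = 2
  item 15: 3 − 1 = 2
Scored items: 1, 3, 2, 2, 2, 2, 3, 2, 0, 3, 2, 3, 1, 1, 2, 2, 0, 1, 2, 2, 1
Total = 1 + 3 + 2 + 2 + 2 + 2 + 3 + 2 + 0 + 3 + 2 + 3 + 1 + 1 + 2 + 2 + 0 + 1 + 2 + 2 + 1 = 37

37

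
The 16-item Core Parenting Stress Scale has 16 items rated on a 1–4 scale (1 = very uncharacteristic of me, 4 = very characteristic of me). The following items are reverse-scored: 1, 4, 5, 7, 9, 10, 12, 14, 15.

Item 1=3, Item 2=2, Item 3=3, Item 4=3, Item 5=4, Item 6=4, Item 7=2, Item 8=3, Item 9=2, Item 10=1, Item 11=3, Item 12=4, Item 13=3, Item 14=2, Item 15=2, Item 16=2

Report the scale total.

Reverse-scored items use 5 − raw:
  item 1: 5 − 3 = 2
  item 4: 5 − 3 = 2
  item 5: 5 − 4 = 1
  item 7: 5 − 2 = 3
  item 9: 5 − 2 = 3
  item 10: 5 − 1 = 4
  item 12: 5 − 4 = 1
  item 14: 5 − 2 = 3
  item 15: 5 − 2 = 3
After reverse-coding: 2, 2, 3, 2, 1, 4, 3, 3, 3, 4, 3, 1, 3, 3, 3, 2
Total = 2 + 2 + 3 + 2 + 1 + 4 + 3 + 3 + 3 + 4 + 3 + 1 + 3 + 3 + 3 + 2 = 42

42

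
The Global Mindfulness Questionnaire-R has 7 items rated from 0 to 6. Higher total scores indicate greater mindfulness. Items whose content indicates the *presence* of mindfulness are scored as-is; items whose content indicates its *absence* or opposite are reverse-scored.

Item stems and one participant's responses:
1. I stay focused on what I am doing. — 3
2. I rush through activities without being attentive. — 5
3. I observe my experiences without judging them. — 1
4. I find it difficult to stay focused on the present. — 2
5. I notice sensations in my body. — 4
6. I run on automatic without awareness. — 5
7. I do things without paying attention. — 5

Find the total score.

15

Items 2, 4, 6, 7 describe the absence/opposite of mindfulness → reverse-score.
reverse-coded value = 6 − response.
  item 1: 3
  item 2: 6 − 5 = 1
  item 3: 1
  item 4: 6 − 2 = 4
  item 5: 4
  item 6: 6 − 5 = 1
  item 7: 6 − 5 = 1
Total = 3 + 1 + 1 + 4 + 4 + 1 + 1 = 15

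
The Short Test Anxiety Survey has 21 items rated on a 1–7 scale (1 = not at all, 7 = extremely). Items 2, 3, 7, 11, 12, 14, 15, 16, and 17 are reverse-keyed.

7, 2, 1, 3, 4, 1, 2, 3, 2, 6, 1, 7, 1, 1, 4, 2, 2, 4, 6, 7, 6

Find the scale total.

100

Reverse-coded items (on a 1–7 scale, reversed = 8 − raw):
  item 2: 8 − 2 = 6
  item 3: 8 − 1 = 7
  item 7: 8 − 2 = 6
  item 11: 8 − 1 = 7
  item 12: 8 − 7 = 1
  item 14: 8 − 1 = 7
  item 15: 8 − 4 = 4
  item 16: 8 − 2 = 6
  item 17: 8 − 2 = 6
Scored items: 7, 6, 7, 3, 4, 1, 6, 3, 2, 6, 7, 1, 1, 7, 4, 6, 6, 4, 6, 7, 6
Total = 7 + 6 + 7 + 3 + 4 + 1 + 6 + 3 + 2 + 6 + 7 + 1 + 1 + 7 + 4 + 6 + 6 + 4 + 6 + 7 + 6 = 100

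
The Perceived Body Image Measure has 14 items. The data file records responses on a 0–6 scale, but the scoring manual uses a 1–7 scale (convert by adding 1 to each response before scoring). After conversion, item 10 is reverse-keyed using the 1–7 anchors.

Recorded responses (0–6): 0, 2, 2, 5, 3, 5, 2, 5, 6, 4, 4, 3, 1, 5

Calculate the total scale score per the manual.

59

Convert to 1–7: 1, 3, 3, 6, 4, 6, 3, 6, 7, 5, 5, 4, 2, 6
Reverse-coded (reverse-coded value = 8 − response):
  item 10: 8 − 5 = 3
Scored: 1, 3, 3, 6, 4, 6, 3, 6, 7, 3, 5, 4, 2, 6
Total = 59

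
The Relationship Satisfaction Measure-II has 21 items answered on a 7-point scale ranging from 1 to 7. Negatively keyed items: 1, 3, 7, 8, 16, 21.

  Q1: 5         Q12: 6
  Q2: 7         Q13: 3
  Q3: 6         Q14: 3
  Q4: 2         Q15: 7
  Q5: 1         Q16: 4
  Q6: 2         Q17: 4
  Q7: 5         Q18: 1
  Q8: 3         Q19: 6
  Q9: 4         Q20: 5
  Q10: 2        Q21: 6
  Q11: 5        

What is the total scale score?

77

Reversing items 1, 3, 7, 8, 16, & 21 with 8 − raw:
Total = (8−5) + 7 + (8−6) + 2 + 1 + 2 + (8−5) + (8−3) + 4 + 2 + 5 + 6 + 3 + 3 + 7 + (8−4) + 4 + 1 + 6 + 5 + (8−6)
      = 3 + 7 + 2 + 2 + 1 + 2 + 3 + 5 + 4 + 2 + 5 + 6 + 3 + 3 + 7 + 4 + 4 + 1 + 6 + 5 + 2 = 77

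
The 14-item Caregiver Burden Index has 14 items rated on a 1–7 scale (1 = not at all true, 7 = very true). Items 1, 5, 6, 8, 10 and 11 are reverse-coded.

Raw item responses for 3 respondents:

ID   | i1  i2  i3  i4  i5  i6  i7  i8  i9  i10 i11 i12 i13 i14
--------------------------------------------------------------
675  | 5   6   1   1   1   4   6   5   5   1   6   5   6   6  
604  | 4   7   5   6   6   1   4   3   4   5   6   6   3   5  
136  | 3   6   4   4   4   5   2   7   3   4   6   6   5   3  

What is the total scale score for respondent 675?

Respondent 675 raw: 5, 6, 1, 1, 1, 4, 6, 5, 5, 1, 6, 5, 6, 6.
Reverse-coded (reversed = (1+7) − raw = 8 − raw):
  item 1: 8 − 5 = 3
  item 2: 6
  item 3: 1
  item 4: 1
  item 5: 8 − 1 = 7
  item 6: 8 − 4 = 4
  item 7: 6
  item 8: 8 − 5 = 3
  item 9: 5
  item 10: 8 − 1 = 7
  item 11: 8 − 6 = 2
  item 12: 5
  item 13: 6
  item 14: 6
Sum = 3 + 6 + 1 + 1 + 7 + 4 + 6 + 3 + 5 + 7 + 2 + 5 + 6 + 6 = 62

62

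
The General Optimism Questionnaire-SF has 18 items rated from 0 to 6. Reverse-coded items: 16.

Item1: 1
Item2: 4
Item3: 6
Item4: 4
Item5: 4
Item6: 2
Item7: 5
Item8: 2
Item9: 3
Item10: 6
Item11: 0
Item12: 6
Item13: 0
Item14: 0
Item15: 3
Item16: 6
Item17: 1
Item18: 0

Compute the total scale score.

Raw sum = 53. Reverse-coded items: 16; their raw sum = 6.
Each reversal replaces raw with 6 − raw, changing the total by 6 − 2·raw per item.
Total = 53 + 1·6 − 2·6 = 53 + 6 − 12 = 47

47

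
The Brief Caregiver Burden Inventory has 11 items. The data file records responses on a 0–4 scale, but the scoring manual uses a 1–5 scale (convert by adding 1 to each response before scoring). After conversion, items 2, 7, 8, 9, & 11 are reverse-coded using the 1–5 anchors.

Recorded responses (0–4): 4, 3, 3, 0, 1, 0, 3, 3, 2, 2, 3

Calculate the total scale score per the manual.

Convert to 1–5: 5, 4, 4, 1, 2, 1, 4, 4, 3, 3, 4
Reverse-coded (reversed = (1+5) − raw = 6 − raw):
  item 2: 6 − 4 = 2
  item 7: 6 − 4 = 2
  item 8: 6 − 4 = 2
  item 9: 6 − 3 = 3
  item 11: 6 − 4 = 2
Scored: 5, 2, 4, 1, 2, 1, 2, 2, 3, 3, 2
Total = 27

27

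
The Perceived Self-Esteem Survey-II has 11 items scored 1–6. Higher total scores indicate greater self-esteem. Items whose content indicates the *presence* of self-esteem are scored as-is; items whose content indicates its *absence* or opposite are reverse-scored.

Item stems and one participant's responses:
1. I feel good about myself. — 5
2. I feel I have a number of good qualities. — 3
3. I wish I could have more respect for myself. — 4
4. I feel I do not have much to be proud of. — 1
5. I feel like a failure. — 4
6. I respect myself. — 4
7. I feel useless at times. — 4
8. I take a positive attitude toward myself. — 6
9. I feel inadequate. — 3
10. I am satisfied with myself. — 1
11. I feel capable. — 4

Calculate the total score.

Items 3, 4, 5, 7, 9 describe the absence/opposite of self-esteem → reverse-score.
reverse-coded value = 7 − response.
  item 1: 5
  item 2: 3
  item 3: 7 − 4 = 3
  item 4: 7 − 1 = 6
  item 5: 7 − 4 = 3
  item 6: 4
  item 7: 7 − 4 = 3
  item 8: 6
  item 9: 7 − 3 = 4
  item 10: 1
  item 11: 4
Total = 5 + 3 + 3 + 6 + 3 + 4 + 3 + 6 + 4 + 1 + 4 = 42

42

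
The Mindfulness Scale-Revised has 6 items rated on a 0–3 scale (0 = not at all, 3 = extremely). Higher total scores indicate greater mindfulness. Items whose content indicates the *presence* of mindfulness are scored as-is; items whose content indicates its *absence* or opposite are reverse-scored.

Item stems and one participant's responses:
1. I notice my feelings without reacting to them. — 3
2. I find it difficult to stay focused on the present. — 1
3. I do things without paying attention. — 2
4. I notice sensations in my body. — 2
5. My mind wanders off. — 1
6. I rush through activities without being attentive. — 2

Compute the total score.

11

Items 2, 3, 5, 6 describe the absence/opposite of mindfulness → reverse-score.
reversed = (0+3) − raw = 3 − raw.
  item 1: 3
  item 2: 3 − 1 = 2
  item 3: 3 − 2 = 1
  item 4: 2
  item 5: 3 − 1 = 2
  item 6: 3 − 2 = 1
Total = 3 + 2 + 1 + 2 + 2 + 1 = 11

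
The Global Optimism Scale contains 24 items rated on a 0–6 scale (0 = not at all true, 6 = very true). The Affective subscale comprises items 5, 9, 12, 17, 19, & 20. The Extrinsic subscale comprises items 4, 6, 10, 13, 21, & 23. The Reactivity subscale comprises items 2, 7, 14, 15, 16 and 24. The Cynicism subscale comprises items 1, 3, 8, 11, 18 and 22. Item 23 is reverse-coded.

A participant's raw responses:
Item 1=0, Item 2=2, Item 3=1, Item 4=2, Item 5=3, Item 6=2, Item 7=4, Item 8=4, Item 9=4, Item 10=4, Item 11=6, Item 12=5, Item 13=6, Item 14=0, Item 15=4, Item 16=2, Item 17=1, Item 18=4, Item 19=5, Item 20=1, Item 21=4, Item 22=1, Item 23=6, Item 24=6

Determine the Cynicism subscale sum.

16

Cynicism items: 1, 3, 8, 11, 18, 22.
  item 1: 0
  item 3: 1
  item 8: 4
  item 11: 6
  item 18: 4
  item 22: 1
Sum = 0 + 1 + 4 + 6 + 4 + 1 = 16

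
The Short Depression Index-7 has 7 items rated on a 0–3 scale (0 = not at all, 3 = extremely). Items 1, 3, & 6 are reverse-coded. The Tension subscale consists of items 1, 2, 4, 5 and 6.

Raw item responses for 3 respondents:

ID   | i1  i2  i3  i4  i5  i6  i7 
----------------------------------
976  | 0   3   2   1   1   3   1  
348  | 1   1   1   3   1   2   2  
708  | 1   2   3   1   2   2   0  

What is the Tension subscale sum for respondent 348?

8

Respondent 348 raw: 1, 1, 1, 3, 1, 2, 2.
Tension items: 1, 2, 4, 5, 6.
Reverse-coded (on a 0–3 scale, reversed = 3 − raw):
  item 1: 3 − 1 = 2
  item 2: 1
  item 4: 3
  item 5: 1
  item 6: 3 − 2 = 1
Sum = 2 + 1 + 3 + 1 + 1 = 8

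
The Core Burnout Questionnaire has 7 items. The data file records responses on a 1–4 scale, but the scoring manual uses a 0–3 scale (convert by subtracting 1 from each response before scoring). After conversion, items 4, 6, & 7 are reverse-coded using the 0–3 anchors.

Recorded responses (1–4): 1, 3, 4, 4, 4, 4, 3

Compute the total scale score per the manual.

Convert to 0–3: 0, 2, 3, 3, 3, 3, 2
Reverse-coded (reverse-coded value = 3 − response):
  item 4: 3 − 3 = 0
  item 6: 3 − 3 = 0
  item 7: 3 − 2 = 1
Scored: 0, 2, 3, 0, 3, 0, 1
Total = 9

9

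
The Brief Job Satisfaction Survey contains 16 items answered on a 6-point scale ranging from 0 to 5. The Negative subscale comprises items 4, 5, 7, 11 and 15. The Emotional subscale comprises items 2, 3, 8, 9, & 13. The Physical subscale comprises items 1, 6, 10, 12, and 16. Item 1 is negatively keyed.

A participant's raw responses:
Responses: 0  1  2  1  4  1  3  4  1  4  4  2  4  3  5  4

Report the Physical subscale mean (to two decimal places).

Physical items: 1, 6, 10, 12, 16.
Of these, item 1 is negatively keyed; reverse-coded value = 5 − response.
  item 1: 5 − 0 = 5
  item 6: 1
  item 10: 4
  item 12: 2
  item 16: 4
Sum = 5 + 1 + 4 + 2 + 4 = 16
Mean = 16 / 5 = 3.20

3.20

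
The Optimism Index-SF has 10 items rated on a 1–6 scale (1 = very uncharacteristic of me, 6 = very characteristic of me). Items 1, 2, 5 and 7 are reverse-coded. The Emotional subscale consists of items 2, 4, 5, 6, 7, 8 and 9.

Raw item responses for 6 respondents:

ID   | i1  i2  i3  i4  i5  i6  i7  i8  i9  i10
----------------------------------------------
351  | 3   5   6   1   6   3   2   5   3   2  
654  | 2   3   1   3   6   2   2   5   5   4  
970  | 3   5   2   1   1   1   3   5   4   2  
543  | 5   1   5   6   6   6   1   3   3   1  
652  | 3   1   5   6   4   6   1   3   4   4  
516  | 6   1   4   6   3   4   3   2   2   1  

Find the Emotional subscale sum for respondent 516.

28

Respondent 516 raw: 6, 1, 4, 6, 3, 4, 3, 2, 2, 1.
Emotional items: 2, 4, 5, 6, 7, 8, 9.
Reverse-coded (reversed = (1+6) − raw = 7 − raw):
  item 2: 7 − 1 = 6
  item 4: 6
  item 5: 7 − 3 = 4
  item 6: 4
  item 7: 7 − 3 = 4
  item 8: 2
  item 9: 2
Sum = 6 + 6 + 4 + 4 + 4 + 2 + 2 = 28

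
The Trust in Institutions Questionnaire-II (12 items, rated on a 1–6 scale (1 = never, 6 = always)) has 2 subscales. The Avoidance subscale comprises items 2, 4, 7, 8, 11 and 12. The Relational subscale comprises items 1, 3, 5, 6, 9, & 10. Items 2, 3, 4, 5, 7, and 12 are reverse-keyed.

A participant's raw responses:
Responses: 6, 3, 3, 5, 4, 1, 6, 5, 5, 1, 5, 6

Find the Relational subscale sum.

20

Relational items: 1, 3, 5, 6, 9, 10.
Of these, items 3 & 5 are reverse-keyed; reverse-coded value = 7 − response.
  item 1: 6
  item 3: 7 − 3 = 4
  item 5: 7 − 4 = 3
  item 6: 1
  item 9: 5
  item 10: 1
Sum = 6 + 4 + 3 + 1 + 5 + 1 = 20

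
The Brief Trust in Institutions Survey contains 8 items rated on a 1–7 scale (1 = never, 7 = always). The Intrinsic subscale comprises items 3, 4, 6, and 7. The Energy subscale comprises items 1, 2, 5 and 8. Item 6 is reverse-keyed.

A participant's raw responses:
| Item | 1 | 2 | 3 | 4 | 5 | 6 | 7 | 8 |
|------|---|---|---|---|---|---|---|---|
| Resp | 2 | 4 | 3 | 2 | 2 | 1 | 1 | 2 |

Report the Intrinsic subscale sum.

Intrinsic items: 3, 4, 6, 7.
Of these, item 6 is reverse-keyed; reverse-coded value = 8 − response.
  item 3: 3
  item 4: 2
  item 6: 8 − 1 = 7
  item 7: 1
Sum = 3 + 2 + 7 + 1 = 13

13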